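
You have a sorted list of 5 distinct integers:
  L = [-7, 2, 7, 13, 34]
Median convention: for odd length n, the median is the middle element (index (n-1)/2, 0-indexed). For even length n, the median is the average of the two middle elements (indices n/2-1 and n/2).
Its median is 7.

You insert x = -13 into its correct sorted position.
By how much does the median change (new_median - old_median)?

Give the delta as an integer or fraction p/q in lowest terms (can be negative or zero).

Old median = 7
After inserting x = -13: new sorted = [-13, -7, 2, 7, 13, 34]
New median = 9/2
Delta = 9/2 - 7 = -5/2

Answer: -5/2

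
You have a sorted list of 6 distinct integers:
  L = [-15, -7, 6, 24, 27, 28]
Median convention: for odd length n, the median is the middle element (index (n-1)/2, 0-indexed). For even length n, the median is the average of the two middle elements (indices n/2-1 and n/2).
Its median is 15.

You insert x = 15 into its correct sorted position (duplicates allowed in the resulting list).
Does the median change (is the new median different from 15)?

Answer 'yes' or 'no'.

Old median = 15
Insert x = 15
New median = 15
Changed? no

Answer: no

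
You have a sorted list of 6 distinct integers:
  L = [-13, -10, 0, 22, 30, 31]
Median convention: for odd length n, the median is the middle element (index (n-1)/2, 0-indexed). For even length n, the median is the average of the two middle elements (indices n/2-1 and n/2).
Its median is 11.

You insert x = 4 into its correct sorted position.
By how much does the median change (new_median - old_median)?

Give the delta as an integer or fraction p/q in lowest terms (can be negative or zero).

Answer: -7

Derivation:
Old median = 11
After inserting x = 4: new sorted = [-13, -10, 0, 4, 22, 30, 31]
New median = 4
Delta = 4 - 11 = -7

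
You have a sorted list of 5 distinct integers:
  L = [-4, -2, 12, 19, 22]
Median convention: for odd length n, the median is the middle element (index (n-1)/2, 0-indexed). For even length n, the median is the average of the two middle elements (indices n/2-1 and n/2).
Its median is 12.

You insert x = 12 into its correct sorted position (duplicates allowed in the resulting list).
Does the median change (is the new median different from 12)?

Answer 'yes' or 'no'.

Old median = 12
Insert x = 12
New median = 12
Changed? no

Answer: no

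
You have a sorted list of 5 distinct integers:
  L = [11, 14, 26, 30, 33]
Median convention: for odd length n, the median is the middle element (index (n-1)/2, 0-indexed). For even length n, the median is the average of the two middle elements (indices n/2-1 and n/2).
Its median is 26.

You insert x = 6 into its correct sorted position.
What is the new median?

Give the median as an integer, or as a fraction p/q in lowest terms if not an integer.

Answer: 20

Derivation:
Old list (sorted, length 5): [11, 14, 26, 30, 33]
Old median = 26
Insert x = 6
Old length odd (5). Middle was index 2 = 26.
New length even (6). New median = avg of two middle elements.
x = 6: 0 elements are < x, 5 elements are > x.
New sorted list: [6, 11, 14, 26, 30, 33]
New median = 20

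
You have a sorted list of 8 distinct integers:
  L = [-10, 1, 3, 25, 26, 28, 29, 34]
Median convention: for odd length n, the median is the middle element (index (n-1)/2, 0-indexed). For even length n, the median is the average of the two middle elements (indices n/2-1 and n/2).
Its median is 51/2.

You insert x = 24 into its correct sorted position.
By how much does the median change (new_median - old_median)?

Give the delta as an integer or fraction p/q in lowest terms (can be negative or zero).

Answer: -1/2

Derivation:
Old median = 51/2
After inserting x = 24: new sorted = [-10, 1, 3, 24, 25, 26, 28, 29, 34]
New median = 25
Delta = 25 - 51/2 = -1/2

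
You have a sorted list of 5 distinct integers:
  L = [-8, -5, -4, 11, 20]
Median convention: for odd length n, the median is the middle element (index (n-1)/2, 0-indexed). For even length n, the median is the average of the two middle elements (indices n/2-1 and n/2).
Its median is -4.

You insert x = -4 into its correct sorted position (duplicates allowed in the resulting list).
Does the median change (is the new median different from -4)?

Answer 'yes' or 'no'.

Old median = -4
Insert x = -4
New median = -4
Changed? no

Answer: no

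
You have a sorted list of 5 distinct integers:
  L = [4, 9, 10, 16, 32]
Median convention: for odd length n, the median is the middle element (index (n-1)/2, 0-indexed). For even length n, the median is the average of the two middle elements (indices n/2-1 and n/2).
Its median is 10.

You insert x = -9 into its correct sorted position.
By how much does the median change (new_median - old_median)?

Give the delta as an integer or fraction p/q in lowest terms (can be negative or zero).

Old median = 10
After inserting x = -9: new sorted = [-9, 4, 9, 10, 16, 32]
New median = 19/2
Delta = 19/2 - 10 = -1/2

Answer: -1/2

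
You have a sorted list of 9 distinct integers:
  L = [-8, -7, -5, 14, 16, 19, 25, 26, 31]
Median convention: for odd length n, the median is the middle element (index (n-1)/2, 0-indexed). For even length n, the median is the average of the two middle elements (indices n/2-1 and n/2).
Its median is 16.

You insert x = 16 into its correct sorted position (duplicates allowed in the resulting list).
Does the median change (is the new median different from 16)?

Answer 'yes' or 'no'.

Old median = 16
Insert x = 16
New median = 16
Changed? no

Answer: no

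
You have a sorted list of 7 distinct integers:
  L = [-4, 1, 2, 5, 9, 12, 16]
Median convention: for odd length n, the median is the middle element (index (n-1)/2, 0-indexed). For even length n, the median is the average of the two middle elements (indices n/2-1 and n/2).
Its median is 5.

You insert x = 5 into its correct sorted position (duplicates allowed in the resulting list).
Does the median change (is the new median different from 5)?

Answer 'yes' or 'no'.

Old median = 5
Insert x = 5
New median = 5
Changed? no

Answer: no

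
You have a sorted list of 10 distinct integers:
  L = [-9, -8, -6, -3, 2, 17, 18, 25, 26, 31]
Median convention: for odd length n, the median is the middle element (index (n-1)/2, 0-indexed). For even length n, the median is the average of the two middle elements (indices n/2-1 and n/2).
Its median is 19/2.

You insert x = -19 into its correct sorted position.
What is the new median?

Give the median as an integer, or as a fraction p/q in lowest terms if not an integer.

Old list (sorted, length 10): [-9, -8, -6, -3, 2, 17, 18, 25, 26, 31]
Old median = 19/2
Insert x = -19
Old length even (10). Middle pair: indices 4,5 = 2,17.
New length odd (11). New median = single middle element.
x = -19: 0 elements are < x, 10 elements are > x.
New sorted list: [-19, -9, -8, -6, -3, 2, 17, 18, 25, 26, 31]
New median = 2

Answer: 2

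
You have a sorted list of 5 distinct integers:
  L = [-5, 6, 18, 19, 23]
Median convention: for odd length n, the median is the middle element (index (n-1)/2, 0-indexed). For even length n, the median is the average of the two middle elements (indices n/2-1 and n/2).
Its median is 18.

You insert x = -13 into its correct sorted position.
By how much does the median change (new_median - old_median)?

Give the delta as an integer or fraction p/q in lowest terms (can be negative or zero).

Old median = 18
After inserting x = -13: new sorted = [-13, -5, 6, 18, 19, 23]
New median = 12
Delta = 12 - 18 = -6

Answer: -6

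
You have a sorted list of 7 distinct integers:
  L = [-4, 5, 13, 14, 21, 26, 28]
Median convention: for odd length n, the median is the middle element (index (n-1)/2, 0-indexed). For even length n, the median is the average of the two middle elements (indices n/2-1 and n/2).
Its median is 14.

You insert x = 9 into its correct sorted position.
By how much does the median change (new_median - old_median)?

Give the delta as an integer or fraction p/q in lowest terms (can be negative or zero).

Answer: -1/2

Derivation:
Old median = 14
After inserting x = 9: new sorted = [-4, 5, 9, 13, 14, 21, 26, 28]
New median = 27/2
Delta = 27/2 - 14 = -1/2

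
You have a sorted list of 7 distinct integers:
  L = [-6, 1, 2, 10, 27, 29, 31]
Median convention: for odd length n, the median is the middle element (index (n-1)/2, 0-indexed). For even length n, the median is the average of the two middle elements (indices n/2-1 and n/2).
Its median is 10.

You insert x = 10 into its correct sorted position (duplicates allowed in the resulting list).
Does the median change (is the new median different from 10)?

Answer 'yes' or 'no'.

Answer: no

Derivation:
Old median = 10
Insert x = 10
New median = 10
Changed? no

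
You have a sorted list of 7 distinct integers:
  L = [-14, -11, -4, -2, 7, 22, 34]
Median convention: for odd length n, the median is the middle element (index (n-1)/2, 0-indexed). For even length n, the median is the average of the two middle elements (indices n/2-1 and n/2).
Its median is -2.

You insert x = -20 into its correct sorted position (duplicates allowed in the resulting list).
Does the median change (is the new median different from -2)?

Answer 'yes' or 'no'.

Answer: yes

Derivation:
Old median = -2
Insert x = -20
New median = -3
Changed? yes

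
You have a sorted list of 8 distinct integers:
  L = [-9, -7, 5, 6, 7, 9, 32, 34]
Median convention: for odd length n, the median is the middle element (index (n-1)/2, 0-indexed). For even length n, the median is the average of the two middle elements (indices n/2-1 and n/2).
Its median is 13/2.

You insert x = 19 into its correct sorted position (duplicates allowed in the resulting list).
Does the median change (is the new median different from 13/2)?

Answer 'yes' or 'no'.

Answer: yes

Derivation:
Old median = 13/2
Insert x = 19
New median = 7
Changed? yes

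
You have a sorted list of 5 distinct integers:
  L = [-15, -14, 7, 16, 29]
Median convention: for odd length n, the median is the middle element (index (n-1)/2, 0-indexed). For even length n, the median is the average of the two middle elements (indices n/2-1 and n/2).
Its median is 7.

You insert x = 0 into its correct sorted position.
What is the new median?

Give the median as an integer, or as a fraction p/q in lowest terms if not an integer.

Answer: 7/2

Derivation:
Old list (sorted, length 5): [-15, -14, 7, 16, 29]
Old median = 7
Insert x = 0
Old length odd (5). Middle was index 2 = 7.
New length even (6). New median = avg of two middle elements.
x = 0: 2 elements are < x, 3 elements are > x.
New sorted list: [-15, -14, 0, 7, 16, 29]
New median = 7/2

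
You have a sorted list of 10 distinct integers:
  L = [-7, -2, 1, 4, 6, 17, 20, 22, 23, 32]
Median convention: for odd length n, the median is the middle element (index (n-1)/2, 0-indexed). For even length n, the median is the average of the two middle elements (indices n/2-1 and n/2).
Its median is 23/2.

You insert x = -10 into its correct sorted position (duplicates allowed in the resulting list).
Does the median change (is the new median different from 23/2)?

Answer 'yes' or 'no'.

Answer: yes

Derivation:
Old median = 23/2
Insert x = -10
New median = 6
Changed? yes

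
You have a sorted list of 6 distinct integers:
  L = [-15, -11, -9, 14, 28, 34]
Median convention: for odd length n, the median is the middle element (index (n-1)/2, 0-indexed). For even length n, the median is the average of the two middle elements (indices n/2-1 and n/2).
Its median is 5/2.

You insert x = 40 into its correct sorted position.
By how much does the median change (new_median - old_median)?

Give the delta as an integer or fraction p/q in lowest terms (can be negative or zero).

Old median = 5/2
After inserting x = 40: new sorted = [-15, -11, -9, 14, 28, 34, 40]
New median = 14
Delta = 14 - 5/2 = 23/2

Answer: 23/2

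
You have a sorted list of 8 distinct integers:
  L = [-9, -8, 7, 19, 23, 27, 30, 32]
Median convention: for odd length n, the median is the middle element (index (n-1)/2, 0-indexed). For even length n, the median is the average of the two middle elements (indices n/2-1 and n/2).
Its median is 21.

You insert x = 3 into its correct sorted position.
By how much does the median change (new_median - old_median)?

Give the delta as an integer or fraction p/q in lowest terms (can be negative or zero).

Old median = 21
After inserting x = 3: new sorted = [-9, -8, 3, 7, 19, 23, 27, 30, 32]
New median = 19
Delta = 19 - 21 = -2

Answer: -2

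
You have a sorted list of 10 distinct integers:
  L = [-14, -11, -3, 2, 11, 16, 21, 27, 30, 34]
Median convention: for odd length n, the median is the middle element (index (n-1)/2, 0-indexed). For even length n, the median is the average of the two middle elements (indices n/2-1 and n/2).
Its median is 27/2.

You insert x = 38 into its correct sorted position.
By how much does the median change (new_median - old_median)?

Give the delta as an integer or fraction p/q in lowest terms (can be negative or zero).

Answer: 5/2

Derivation:
Old median = 27/2
After inserting x = 38: new sorted = [-14, -11, -3, 2, 11, 16, 21, 27, 30, 34, 38]
New median = 16
Delta = 16 - 27/2 = 5/2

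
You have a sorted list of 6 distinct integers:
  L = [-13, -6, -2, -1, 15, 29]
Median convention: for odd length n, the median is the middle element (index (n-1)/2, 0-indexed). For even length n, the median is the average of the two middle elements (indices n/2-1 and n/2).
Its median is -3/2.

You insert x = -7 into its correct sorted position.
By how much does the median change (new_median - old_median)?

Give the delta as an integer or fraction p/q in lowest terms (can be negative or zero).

Old median = -3/2
After inserting x = -7: new sorted = [-13, -7, -6, -2, -1, 15, 29]
New median = -2
Delta = -2 - -3/2 = -1/2

Answer: -1/2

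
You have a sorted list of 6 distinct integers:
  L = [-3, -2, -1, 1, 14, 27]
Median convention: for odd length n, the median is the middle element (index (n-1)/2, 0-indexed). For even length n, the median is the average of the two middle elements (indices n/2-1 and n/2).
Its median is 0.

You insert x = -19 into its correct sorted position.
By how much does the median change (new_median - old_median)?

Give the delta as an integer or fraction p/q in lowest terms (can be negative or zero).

Answer: -1

Derivation:
Old median = 0
After inserting x = -19: new sorted = [-19, -3, -2, -1, 1, 14, 27]
New median = -1
Delta = -1 - 0 = -1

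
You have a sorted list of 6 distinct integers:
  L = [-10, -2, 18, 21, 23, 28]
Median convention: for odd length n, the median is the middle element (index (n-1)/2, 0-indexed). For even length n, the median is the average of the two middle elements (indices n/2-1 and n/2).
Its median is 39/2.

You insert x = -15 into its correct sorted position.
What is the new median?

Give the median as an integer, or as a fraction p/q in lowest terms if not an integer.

Old list (sorted, length 6): [-10, -2, 18, 21, 23, 28]
Old median = 39/2
Insert x = -15
Old length even (6). Middle pair: indices 2,3 = 18,21.
New length odd (7). New median = single middle element.
x = -15: 0 elements are < x, 6 elements are > x.
New sorted list: [-15, -10, -2, 18, 21, 23, 28]
New median = 18

Answer: 18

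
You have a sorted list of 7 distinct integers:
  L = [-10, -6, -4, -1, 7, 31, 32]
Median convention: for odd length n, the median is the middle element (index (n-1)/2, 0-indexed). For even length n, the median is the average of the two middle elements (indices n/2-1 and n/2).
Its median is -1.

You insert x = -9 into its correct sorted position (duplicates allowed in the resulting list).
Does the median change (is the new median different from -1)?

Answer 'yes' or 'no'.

Answer: yes

Derivation:
Old median = -1
Insert x = -9
New median = -5/2
Changed? yes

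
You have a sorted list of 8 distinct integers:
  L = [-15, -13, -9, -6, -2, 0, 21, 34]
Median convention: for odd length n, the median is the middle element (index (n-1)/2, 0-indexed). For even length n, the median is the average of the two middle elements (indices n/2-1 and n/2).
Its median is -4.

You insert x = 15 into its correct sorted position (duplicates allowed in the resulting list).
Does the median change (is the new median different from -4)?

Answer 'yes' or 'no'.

Old median = -4
Insert x = 15
New median = -2
Changed? yes

Answer: yes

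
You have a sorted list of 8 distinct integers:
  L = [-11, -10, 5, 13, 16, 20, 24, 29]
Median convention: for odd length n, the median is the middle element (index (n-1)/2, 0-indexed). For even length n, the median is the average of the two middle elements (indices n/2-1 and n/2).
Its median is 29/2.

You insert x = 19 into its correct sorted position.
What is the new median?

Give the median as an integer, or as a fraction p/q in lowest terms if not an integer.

Answer: 16

Derivation:
Old list (sorted, length 8): [-11, -10, 5, 13, 16, 20, 24, 29]
Old median = 29/2
Insert x = 19
Old length even (8). Middle pair: indices 3,4 = 13,16.
New length odd (9). New median = single middle element.
x = 19: 5 elements are < x, 3 elements are > x.
New sorted list: [-11, -10, 5, 13, 16, 19, 20, 24, 29]
New median = 16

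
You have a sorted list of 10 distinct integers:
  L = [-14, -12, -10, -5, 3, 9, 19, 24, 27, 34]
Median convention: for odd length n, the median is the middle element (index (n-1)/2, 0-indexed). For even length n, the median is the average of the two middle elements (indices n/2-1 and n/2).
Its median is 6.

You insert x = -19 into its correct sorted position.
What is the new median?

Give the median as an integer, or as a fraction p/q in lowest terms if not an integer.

Old list (sorted, length 10): [-14, -12, -10, -5, 3, 9, 19, 24, 27, 34]
Old median = 6
Insert x = -19
Old length even (10). Middle pair: indices 4,5 = 3,9.
New length odd (11). New median = single middle element.
x = -19: 0 elements are < x, 10 elements are > x.
New sorted list: [-19, -14, -12, -10, -5, 3, 9, 19, 24, 27, 34]
New median = 3

Answer: 3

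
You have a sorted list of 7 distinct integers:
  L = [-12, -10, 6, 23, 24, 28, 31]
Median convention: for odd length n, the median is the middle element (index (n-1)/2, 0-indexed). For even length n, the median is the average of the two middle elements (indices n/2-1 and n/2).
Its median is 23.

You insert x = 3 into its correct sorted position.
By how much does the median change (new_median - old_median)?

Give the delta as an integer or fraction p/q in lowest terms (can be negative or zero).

Old median = 23
After inserting x = 3: new sorted = [-12, -10, 3, 6, 23, 24, 28, 31]
New median = 29/2
Delta = 29/2 - 23 = -17/2

Answer: -17/2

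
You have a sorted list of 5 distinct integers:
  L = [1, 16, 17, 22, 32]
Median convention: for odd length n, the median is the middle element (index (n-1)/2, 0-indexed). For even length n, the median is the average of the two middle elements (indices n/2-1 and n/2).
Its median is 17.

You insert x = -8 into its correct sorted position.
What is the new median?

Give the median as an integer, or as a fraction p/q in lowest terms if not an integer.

Old list (sorted, length 5): [1, 16, 17, 22, 32]
Old median = 17
Insert x = -8
Old length odd (5). Middle was index 2 = 17.
New length even (6). New median = avg of two middle elements.
x = -8: 0 elements are < x, 5 elements are > x.
New sorted list: [-8, 1, 16, 17, 22, 32]
New median = 33/2

Answer: 33/2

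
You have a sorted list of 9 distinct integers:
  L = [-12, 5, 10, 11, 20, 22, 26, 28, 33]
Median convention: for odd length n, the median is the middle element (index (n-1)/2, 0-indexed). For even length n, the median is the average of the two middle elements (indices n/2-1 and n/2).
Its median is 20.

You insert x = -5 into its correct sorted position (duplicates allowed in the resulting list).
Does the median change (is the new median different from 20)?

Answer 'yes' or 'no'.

Answer: yes

Derivation:
Old median = 20
Insert x = -5
New median = 31/2
Changed? yes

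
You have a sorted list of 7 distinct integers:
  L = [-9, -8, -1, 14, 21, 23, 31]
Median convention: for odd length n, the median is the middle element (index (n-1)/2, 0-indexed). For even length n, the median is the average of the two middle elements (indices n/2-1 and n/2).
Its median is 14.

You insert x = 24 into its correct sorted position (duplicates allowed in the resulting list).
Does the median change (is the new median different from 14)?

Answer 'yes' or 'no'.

Answer: yes

Derivation:
Old median = 14
Insert x = 24
New median = 35/2
Changed? yes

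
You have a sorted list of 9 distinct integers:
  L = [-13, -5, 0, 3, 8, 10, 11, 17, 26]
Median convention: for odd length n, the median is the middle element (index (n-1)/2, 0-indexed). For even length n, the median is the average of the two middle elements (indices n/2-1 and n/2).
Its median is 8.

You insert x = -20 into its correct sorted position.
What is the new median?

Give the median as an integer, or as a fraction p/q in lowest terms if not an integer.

Answer: 11/2

Derivation:
Old list (sorted, length 9): [-13, -5, 0, 3, 8, 10, 11, 17, 26]
Old median = 8
Insert x = -20
Old length odd (9). Middle was index 4 = 8.
New length even (10). New median = avg of two middle elements.
x = -20: 0 elements are < x, 9 elements are > x.
New sorted list: [-20, -13, -5, 0, 3, 8, 10, 11, 17, 26]
New median = 11/2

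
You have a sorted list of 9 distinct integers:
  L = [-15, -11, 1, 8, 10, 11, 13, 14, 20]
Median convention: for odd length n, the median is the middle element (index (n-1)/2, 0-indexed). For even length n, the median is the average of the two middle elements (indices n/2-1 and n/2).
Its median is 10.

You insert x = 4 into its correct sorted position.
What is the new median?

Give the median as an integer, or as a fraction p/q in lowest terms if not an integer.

Answer: 9

Derivation:
Old list (sorted, length 9): [-15, -11, 1, 8, 10, 11, 13, 14, 20]
Old median = 10
Insert x = 4
Old length odd (9). Middle was index 4 = 10.
New length even (10). New median = avg of two middle elements.
x = 4: 3 elements are < x, 6 elements are > x.
New sorted list: [-15, -11, 1, 4, 8, 10, 11, 13, 14, 20]
New median = 9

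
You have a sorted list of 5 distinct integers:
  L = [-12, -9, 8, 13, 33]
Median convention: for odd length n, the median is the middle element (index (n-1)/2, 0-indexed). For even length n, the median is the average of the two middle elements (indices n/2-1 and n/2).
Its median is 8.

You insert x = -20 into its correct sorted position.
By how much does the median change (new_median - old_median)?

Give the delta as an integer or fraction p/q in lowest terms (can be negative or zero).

Answer: -17/2

Derivation:
Old median = 8
After inserting x = -20: new sorted = [-20, -12, -9, 8, 13, 33]
New median = -1/2
Delta = -1/2 - 8 = -17/2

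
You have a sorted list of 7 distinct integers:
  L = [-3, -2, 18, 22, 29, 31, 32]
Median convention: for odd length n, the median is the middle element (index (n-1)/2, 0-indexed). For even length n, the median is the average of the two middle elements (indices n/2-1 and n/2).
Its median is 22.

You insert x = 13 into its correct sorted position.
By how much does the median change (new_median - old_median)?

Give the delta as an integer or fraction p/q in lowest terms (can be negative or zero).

Answer: -2

Derivation:
Old median = 22
After inserting x = 13: new sorted = [-3, -2, 13, 18, 22, 29, 31, 32]
New median = 20
Delta = 20 - 22 = -2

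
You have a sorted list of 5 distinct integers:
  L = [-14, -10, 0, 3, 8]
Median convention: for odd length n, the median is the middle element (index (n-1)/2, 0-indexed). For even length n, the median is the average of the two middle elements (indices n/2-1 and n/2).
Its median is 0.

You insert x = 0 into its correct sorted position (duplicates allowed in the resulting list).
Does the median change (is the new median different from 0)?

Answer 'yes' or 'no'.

Old median = 0
Insert x = 0
New median = 0
Changed? no

Answer: no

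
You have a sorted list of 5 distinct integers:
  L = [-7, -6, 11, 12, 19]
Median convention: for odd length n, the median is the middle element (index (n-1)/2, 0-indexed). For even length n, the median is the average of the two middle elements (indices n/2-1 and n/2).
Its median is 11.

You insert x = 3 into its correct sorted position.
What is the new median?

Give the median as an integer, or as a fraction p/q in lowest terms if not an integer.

Old list (sorted, length 5): [-7, -6, 11, 12, 19]
Old median = 11
Insert x = 3
Old length odd (5). Middle was index 2 = 11.
New length even (6). New median = avg of two middle elements.
x = 3: 2 elements are < x, 3 elements are > x.
New sorted list: [-7, -6, 3, 11, 12, 19]
New median = 7

Answer: 7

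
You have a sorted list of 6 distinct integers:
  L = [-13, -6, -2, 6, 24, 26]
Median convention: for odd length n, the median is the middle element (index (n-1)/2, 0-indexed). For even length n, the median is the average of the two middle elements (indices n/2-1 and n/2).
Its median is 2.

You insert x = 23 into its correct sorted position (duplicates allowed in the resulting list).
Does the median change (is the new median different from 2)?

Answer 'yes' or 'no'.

Answer: yes

Derivation:
Old median = 2
Insert x = 23
New median = 6
Changed? yes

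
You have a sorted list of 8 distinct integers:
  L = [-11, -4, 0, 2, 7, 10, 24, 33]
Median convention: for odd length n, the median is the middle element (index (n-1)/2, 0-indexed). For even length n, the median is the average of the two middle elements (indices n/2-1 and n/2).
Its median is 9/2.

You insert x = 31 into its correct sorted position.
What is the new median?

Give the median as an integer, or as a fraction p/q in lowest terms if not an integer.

Old list (sorted, length 8): [-11, -4, 0, 2, 7, 10, 24, 33]
Old median = 9/2
Insert x = 31
Old length even (8). Middle pair: indices 3,4 = 2,7.
New length odd (9). New median = single middle element.
x = 31: 7 elements are < x, 1 elements are > x.
New sorted list: [-11, -4, 0, 2, 7, 10, 24, 31, 33]
New median = 7

Answer: 7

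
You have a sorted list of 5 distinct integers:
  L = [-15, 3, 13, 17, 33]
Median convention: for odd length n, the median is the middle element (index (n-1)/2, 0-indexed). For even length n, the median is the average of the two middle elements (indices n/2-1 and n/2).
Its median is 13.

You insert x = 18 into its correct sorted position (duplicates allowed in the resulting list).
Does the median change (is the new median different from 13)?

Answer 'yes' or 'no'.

Answer: yes

Derivation:
Old median = 13
Insert x = 18
New median = 15
Changed? yes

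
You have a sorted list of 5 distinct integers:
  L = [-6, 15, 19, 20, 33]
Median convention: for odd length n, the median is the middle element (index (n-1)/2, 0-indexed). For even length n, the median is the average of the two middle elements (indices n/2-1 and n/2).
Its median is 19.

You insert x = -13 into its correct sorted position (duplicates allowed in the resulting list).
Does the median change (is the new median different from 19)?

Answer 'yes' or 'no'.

Old median = 19
Insert x = -13
New median = 17
Changed? yes

Answer: yes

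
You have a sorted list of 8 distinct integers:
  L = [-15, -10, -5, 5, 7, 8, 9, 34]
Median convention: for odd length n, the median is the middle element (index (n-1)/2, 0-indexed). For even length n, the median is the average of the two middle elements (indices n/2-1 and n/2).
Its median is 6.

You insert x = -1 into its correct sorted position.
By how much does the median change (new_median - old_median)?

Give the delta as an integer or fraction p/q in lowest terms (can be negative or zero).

Old median = 6
After inserting x = -1: new sorted = [-15, -10, -5, -1, 5, 7, 8, 9, 34]
New median = 5
Delta = 5 - 6 = -1

Answer: -1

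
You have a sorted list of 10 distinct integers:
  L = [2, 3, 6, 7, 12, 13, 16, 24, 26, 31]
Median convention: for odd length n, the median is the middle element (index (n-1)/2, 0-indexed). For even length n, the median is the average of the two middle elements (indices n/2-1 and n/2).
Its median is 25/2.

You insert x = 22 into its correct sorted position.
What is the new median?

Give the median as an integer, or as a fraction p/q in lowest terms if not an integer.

Answer: 13

Derivation:
Old list (sorted, length 10): [2, 3, 6, 7, 12, 13, 16, 24, 26, 31]
Old median = 25/2
Insert x = 22
Old length even (10). Middle pair: indices 4,5 = 12,13.
New length odd (11). New median = single middle element.
x = 22: 7 elements are < x, 3 elements are > x.
New sorted list: [2, 3, 6, 7, 12, 13, 16, 22, 24, 26, 31]
New median = 13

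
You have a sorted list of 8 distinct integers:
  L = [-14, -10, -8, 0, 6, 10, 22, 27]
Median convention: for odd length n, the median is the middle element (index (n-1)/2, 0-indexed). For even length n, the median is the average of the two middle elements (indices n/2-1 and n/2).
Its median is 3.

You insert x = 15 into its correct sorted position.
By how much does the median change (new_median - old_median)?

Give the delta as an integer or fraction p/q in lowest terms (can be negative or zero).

Old median = 3
After inserting x = 15: new sorted = [-14, -10, -8, 0, 6, 10, 15, 22, 27]
New median = 6
Delta = 6 - 3 = 3

Answer: 3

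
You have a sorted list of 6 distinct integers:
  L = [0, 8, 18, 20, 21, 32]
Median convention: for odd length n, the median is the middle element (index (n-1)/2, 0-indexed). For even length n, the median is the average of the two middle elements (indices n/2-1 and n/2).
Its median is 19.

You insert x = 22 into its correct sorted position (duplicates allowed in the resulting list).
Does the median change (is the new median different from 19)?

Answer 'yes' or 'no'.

Answer: yes

Derivation:
Old median = 19
Insert x = 22
New median = 20
Changed? yes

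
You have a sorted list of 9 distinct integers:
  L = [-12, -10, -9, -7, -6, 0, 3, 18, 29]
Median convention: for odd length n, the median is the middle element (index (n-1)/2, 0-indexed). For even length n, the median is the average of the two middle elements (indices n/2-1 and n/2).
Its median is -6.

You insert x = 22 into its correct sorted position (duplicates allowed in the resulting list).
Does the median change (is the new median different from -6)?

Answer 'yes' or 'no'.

Old median = -6
Insert x = 22
New median = -3
Changed? yes

Answer: yes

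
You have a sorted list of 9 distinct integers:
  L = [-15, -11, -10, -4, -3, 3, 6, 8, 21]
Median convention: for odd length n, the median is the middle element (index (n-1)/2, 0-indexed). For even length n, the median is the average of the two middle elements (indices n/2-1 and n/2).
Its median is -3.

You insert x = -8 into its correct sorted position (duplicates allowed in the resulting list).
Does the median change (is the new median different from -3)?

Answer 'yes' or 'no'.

Answer: yes

Derivation:
Old median = -3
Insert x = -8
New median = -7/2
Changed? yes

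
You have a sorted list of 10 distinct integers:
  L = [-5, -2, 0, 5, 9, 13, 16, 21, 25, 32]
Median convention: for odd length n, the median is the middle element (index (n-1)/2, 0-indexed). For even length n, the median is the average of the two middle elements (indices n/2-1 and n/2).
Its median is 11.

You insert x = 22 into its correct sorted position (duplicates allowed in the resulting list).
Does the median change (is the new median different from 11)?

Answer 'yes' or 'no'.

Old median = 11
Insert x = 22
New median = 13
Changed? yes

Answer: yes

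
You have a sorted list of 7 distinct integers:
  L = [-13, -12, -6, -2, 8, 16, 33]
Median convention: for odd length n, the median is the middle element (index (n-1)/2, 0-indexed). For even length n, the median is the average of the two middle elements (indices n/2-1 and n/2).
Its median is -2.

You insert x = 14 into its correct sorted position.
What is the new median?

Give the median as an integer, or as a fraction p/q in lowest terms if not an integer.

Answer: 3

Derivation:
Old list (sorted, length 7): [-13, -12, -6, -2, 8, 16, 33]
Old median = -2
Insert x = 14
Old length odd (7). Middle was index 3 = -2.
New length even (8). New median = avg of two middle elements.
x = 14: 5 elements are < x, 2 elements are > x.
New sorted list: [-13, -12, -6, -2, 8, 14, 16, 33]
New median = 3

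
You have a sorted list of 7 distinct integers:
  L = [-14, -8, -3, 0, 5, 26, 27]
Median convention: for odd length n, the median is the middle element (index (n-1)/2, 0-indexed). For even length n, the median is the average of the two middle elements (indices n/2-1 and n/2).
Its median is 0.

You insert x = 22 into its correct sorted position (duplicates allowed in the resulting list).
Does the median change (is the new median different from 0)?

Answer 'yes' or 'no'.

Answer: yes

Derivation:
Old median = 0
Insert x = 22
New median = 5/2
Changed? yes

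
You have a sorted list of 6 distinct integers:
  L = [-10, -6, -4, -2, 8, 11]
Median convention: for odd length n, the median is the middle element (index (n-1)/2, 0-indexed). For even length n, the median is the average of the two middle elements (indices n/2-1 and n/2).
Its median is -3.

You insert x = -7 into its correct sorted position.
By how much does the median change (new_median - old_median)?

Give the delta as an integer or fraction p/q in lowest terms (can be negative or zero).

Old median = -3
After inserting x = -7: new sorted = [-10, -7, -6, -4, -2, 8, 11]
New median = -4
Delta = -4 - -3 = -1

Answer: -1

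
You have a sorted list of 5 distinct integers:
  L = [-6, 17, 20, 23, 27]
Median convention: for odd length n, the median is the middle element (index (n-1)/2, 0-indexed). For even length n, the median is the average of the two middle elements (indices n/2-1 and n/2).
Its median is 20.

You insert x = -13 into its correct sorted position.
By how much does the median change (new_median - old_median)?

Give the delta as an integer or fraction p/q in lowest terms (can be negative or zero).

Old median = 20
After inserting x = -13: new sorted = [-13, -6, 17, 20, 23, 27]
New median = 37/2
Delta = 37/2 - 20 = -3/2

Answer: -3/2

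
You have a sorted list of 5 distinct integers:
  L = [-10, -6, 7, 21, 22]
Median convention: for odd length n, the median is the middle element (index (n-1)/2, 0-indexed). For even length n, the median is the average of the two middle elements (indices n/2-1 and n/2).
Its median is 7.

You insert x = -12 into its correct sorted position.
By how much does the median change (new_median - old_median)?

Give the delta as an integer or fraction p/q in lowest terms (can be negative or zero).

Answer: -13/2

Derivation:
Old median = 7
After inserting x = -12: new sorted = [-12, -10, -6, 7, 21, 22]
New median = 1/2
Delta = 1/2 - 7 = -13/2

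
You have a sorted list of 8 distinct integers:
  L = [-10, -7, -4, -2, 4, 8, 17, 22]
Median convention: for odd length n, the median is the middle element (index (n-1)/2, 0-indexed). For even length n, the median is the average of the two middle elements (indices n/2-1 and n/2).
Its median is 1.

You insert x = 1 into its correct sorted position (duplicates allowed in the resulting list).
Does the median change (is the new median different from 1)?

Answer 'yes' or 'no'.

Old median = 1
Insert x = 1
New median = 1
Changed? no

Answer: no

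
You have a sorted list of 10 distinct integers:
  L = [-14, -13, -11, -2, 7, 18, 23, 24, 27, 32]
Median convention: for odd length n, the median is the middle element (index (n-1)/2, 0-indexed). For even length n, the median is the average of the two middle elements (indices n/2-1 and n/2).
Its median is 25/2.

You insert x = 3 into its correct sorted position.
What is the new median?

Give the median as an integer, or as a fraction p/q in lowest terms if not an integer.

Old list (sorted, length 10): [-14, -13, -11, -2, 7, 18, 23, 24, 27, 32]
Old median = 25/2
Insert x = 3
Old length even (10). Middle pair: indices 4,5 = 7,18.
New length odd (11). New median = single middle element.
x = 3: 4 elements are < x, 6 elements are > x.
New sorted list: [-14, -13, -11, -2, 3, 7, 18, 23, 24, 27, 32]
New median = 7

Answer: 7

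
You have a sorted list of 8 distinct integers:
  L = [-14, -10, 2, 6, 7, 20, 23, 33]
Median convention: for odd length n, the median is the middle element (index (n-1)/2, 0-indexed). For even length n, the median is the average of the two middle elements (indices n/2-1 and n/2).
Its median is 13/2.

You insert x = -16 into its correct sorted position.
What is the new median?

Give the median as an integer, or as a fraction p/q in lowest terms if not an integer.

Old list (sorted, length 8): [-14, -10, 2, 6, 7, 20, 23, 33]
Old median = 13/2
Insert x = -16
Old length even (8). Middle pair: indices 3,4 = 6,7.
New length odd (9). New median = single middle element.
x = -16: 0 elements are < x, 8 elements are > x.
New sorted list: [-16, -14, -10, 2, 6, 7, 20, 23, 33]
New median = 6

Answer: 6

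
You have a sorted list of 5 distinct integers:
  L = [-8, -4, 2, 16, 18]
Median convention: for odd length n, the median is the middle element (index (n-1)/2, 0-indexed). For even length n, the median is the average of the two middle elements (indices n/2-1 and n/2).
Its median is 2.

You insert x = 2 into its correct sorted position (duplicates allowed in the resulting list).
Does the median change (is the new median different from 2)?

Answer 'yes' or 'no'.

Old median = 2
Insert x = 2
New median = 2
Changed? no

Answer: no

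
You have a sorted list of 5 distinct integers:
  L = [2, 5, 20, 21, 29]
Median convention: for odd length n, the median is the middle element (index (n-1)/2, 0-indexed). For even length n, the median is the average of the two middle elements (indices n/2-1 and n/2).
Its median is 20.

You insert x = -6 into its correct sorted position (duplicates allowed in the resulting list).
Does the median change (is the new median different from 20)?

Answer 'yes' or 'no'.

Old median = 20
Insert x = -6
New median = 25/2
Changed? yes

Answer: yes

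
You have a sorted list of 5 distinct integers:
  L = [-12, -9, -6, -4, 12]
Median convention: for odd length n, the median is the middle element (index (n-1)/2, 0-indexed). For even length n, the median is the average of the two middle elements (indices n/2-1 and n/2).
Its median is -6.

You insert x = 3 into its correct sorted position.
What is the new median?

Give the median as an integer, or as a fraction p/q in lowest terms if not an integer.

Old list (sorted, length 5): [-12, -9, -6, -4, 12]
Old median = -6
Insert x = 3
Old length odd (5). Middle was index 2 = -6.
New length even (6). New median = avg of two middle elements.
x = 3: 4 elements are < x, 1 elements are > x.
New sorted list: [-12, -9, -6, -4, 3, 12]
New median = -5

Answer: -5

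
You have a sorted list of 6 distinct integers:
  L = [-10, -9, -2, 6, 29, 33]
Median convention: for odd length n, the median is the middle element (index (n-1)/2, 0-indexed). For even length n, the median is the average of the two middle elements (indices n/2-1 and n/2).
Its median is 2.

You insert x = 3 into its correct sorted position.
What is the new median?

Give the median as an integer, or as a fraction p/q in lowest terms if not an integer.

Old list (sorted, length 6): [-10, -9, -2, 6, 29, 33]
Old median = 2
Insert x = 3
Old length even (6). Middle pair: indices 2,3 = -2,6.
New length odd (7). New median = single middle element.
x = 3: 3 elements are < x, 3 elements are > x.
New sorted list: [-10, -9, -2, 3, 6, 29, 33]
New median = 3

Answer: 3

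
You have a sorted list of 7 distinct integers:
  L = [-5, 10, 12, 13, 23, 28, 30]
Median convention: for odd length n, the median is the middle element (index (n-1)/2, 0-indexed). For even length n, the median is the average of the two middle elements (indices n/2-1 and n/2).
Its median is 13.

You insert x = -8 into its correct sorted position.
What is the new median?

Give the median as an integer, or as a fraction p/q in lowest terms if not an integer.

Old list (sorted, length 7): [-5, 10, 12, 13, 23, 28, 30]
Old median = 13
Insert x = -8
Old length odd (7). Middle was index 3 = 13.
New length even (8). New median = avg of two middle elements.
x = -8: 0 elements are < x, 7 elements are > x.
New sorted list: [-8, -5, 10, 12, 13, 23, 28, 30]
New median = 25/2

Answer: 25/2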